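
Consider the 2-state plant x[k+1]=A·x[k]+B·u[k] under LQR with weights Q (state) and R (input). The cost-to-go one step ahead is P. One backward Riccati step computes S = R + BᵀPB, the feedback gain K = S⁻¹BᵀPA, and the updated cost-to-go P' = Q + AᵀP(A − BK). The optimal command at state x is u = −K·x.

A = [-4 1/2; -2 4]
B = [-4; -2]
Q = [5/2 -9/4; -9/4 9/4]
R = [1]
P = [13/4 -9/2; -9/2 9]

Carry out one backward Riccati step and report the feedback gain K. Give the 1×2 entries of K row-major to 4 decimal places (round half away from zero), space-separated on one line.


0.9412 -0.1176

BᵀP = [-4.0000 0.0000]
S = R + BᵀPB = [1] + [16.0000] = [17.0000]
BᵀPA = [16.0000 -2.0000]
K = S⁻¹·BᵀPA = [0.9412 -0.1176]
A−BK = [-0.2353 0.0294; -0.1176 3.7647]
AᵀP(A−BK) = [0.9412 -0.1176; -0.1176 126.5772]
P' = Q + AᵀP(A−BK) = [3.4412 -2.3676; -2.3676 128.8272]
tr(P') = 132.2684


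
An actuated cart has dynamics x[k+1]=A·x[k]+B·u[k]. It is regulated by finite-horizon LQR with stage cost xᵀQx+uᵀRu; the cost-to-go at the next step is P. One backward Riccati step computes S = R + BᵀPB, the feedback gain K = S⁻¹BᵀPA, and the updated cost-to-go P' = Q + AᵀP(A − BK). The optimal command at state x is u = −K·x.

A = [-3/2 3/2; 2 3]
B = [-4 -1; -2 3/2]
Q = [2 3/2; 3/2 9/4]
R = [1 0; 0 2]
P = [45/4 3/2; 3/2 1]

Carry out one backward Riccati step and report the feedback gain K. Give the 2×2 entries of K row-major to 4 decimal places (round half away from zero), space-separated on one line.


BᵀP = [-48.0000 -8.0000; -9.0000 0.0000]
S = R + BᵀPB = [1 0; 0 2] + [208.0000 36.0000; 36.0000 9.0000] = [209.0000 36.0000; 36.0000 11.0000]
BᵀPA = [56.0000 -96.0000; 13.5000 -13.5000]
K = S⁻¹·BᵀPA = [0.1296 -0.5683; 0.8031 0.6326]
A−BK = [-0.1785 -0.1406; 1.0546 0.9145]
AᵀP(A−BK) = [2.2125 1.7219; 1.7219 1.7963]
P' = Q + AᵀP(A−BK) = [4.2125 3.2219; 3.2219 4.0463]
tr(P') = 8.2588

0.1296 -0.5683 0.8031 0.6326


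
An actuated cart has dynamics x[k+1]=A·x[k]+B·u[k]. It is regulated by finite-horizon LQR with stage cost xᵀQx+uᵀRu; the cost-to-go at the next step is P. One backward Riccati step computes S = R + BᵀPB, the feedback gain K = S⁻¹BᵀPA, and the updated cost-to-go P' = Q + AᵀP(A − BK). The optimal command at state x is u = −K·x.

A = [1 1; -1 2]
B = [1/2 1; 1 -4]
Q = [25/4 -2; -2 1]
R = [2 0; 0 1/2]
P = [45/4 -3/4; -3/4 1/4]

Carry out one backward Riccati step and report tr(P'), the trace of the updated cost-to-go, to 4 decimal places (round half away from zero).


BᵀP = [4.8750 -0.1250; 14.2500 -1.7500]
S = R + BᵀPB = [2 0; 0 1/2] + [2.3125 5.3750; 5.3750 21.2500] = [4.3125 5.3750; 5.3750 21.7500]
BᵀPA = [5.0000 4.6250; 16.0000 10.7500]
K = S⁻¹·BᵀPA = [0.3505 0.6596; 0.6490 0.3312]
A−BK = [0.1757 0.3390; 1.2455 2.6654]
AᵀP(A−BK) = [0.8633 1.4020; 1.4020 2.6384]
P' = Q + AᵀP(A−BK) = [7.1133 -0.5980; -0.5980 3.6384]
tr(P') = 10.7517

10.7517


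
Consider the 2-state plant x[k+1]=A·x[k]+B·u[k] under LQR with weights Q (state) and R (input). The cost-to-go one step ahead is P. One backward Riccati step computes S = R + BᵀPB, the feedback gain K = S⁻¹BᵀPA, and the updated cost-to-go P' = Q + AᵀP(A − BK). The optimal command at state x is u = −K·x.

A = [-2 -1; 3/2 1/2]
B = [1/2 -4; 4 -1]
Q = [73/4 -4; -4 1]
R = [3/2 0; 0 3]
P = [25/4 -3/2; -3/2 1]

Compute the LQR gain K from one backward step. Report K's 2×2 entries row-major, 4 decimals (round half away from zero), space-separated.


0.4656 0.1760 0.5506 0.2668

BᵀP = [-2.8750 3.2500; -23.5000 5.0000]
S = R + BᵀPB = [3/2 0; 0 3] + [11.5625 8.2500; 8.2500 89.0000] = [13.0625 8.2500; 8.2500 92.0000]
BᵀPA = [10.6250 4.5000; 54.5000 26.0000]
K = S⁻¹·BᵀPA = [0.4656 0.1760; 0.5506 0.2668]
A−BK = [-0.0303 -0.0207; 0.1881 0.0629]
AᵀP(A−BK) = [1.2930 0.5881; 0.5881 0.2706]
P' = Q + AᵀP(A−BK) = [19.5430 -3.4119; -3.4119 1.2706]
tr(P') = 20.8136


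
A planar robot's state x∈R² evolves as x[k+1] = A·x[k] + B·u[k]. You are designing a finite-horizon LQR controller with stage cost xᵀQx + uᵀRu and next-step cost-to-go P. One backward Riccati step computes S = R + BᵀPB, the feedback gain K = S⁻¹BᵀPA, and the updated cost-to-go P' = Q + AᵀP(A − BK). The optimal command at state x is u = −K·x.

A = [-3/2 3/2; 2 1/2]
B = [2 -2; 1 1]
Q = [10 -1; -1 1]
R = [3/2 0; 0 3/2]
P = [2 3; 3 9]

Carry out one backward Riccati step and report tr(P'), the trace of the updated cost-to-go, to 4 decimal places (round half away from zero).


BᵀP = [7.0000 15.0000; -1.0000 3.0000]
S = R + BᵀPB = [3/2 0; 0 3/2] + [29.0000 1.0000; 1.0000 5.0000] = [30.5000 1.0000; 1.0000 6.5000]
BᵀPA = [19.5000 18.0000; 7.5000 0.0000]
K = S⁻¹·BᵀPA = [0.6046 0.5932; 1.0608 -0.0913]
A−BK = [-0.5875 0.1312; 0.3346 -0.0019]
AᵀP(A−BK) = [2.7548 0.3679; 0.3679 0.5732]
P' = Q + AᵀP(A−BK) = [12.7548 -0.6321; -0.6321 1.5732]
tr(P') = 14.3279

14.3279


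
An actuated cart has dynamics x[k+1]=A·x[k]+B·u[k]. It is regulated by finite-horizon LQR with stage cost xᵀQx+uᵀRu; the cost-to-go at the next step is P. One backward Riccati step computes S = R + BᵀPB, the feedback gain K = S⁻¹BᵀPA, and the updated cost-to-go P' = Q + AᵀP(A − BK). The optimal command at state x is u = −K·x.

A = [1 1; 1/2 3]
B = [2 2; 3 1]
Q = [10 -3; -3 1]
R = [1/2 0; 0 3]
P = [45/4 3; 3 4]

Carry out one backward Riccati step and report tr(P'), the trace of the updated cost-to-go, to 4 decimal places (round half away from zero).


BᵀP = [31.5000 18.0000; 25.5000 10.0000]
S = R + BᵀPB = [1/2 0; 0 3] + [117.0000 81.0000; 81.0000 61.0000] = [117.5000 81.0000; 81.0000 64.0000]
BᵀPA = [40.5000 85.5000; 30.5000 55.5000]
K = S⁻¹·BᵀPA = [0.1267 1.0182; 0.3162 -0.4215]
A−BK = [0.1142 -0.1934; -0.1963 0.3668]
AᵀP(A−BK) = [0.4743 -0.6323; -0.6323 1.5849]
P' = Q + AᵀP(A−BK) = [10.4743 -3.6323; -3.6323 2.5849]
tr(P') = 13.0592

13.0592


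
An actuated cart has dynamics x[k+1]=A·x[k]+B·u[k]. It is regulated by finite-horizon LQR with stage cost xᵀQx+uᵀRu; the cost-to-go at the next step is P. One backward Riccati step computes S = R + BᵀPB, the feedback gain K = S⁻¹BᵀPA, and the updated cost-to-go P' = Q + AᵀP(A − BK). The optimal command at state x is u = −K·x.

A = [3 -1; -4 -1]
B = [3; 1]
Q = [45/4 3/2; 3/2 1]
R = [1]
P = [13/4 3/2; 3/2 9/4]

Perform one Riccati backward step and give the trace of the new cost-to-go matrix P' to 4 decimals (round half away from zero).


41.0949

BᵀP = [11.2500 6.7500]
S = R + BᵀPB = [1] + [40.5000] = [41.5000]
BᵀPA = [6.7500 -18.0000]
K = S⁻¹·BᵀPA = [0.1627 -0.4337]
A−BK = [2.5120 0.3012; -4.1627 -0.5663]
AᵀP(A−BK) = [28.1521 3.6777; 3.6777 0.6928]
P' = Q + AᵀP(A−BK) = [39.4021 5.1777; 5.1777 1.6928]
tr(P') = 41.0949


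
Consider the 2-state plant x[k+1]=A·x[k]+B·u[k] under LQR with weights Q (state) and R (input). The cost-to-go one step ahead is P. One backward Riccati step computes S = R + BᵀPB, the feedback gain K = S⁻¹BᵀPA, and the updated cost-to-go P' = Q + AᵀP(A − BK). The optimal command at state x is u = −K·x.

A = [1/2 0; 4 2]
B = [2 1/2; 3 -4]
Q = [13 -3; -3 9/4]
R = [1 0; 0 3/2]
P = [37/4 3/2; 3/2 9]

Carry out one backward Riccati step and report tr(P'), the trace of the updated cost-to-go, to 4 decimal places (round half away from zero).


16.3912

BᵀP = [23.0000 30.0000; -1.3750 -35.2500]
S = R + BᵀPB = [1 0; 0 3/2] + [136.0000 -108.5000; -108.5000 140.3125] = [137.0000 -108.5000; -108.5000 141.8125]
BᵀPA = [131.5000 60.0000; -141.6875 -70.5000]
K = S⁻¹·BᵀPA = [0.4278 0.1123; -0.6718 -0.4112]
A−BK = [-0.0197 -0.0189; 0.0294 0.0182]
AᵀP(A−BK) = [0.8696 0.4693; 0.4693 0.2715]
P' = Q + AᵀP(A−BK) = [13.8696 -2.5307; -2.5307 2.5215]
tr(P') = 16.3912


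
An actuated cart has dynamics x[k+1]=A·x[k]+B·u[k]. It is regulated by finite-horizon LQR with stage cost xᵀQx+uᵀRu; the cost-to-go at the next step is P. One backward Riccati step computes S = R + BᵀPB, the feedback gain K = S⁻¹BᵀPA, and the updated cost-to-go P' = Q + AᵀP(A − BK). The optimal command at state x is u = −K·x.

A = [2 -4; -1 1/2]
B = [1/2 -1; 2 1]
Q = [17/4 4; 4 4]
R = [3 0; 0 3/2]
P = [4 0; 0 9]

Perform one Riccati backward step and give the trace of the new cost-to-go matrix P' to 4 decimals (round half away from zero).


28.6528

BᵀP = [2.0000 18.0000; -4.0000 9.0000]
S = R + BᵀPB = [3 0; 0 3/2] + [37.0000 16.0000; 16.0000 13.0000] = [40.0000 16.0000; 16.0000 14.5000]
BᵀPA = [-14.0000 1.0000; -17.0000 20.5000]
K = S⁻¹·BᵀPA = [0.2130 -0.9676; -1.4074 2.4815]
A−BK = [0.4861 -1.0347; -0.0185 -0.0463]
AᵀP(A−BK) = [4.0556 -7.8611; -7.8611 16.3472]
P' = Q + AᵀP(A−BK) = [8.3056 -3.8611; -3.8611 20.3472]
tr(P') = 28.6528


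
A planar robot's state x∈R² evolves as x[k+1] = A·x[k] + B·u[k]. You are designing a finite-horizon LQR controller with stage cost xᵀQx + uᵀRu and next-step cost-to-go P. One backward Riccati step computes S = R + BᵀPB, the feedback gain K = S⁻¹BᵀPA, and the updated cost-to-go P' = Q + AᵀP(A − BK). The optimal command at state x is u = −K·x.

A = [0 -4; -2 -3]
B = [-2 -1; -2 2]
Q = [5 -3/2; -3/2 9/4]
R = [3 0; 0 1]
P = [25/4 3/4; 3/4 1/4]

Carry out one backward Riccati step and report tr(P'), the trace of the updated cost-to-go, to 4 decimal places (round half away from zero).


BᵀP = [-14.0000 -2.0000; -4.7500 -0.2500]
S = R + BᵀPB = [3 0; 0 1] + [32.0000 10.0000; 10.0000 4.2500] = [35.0000 10.0000; 10.0000 5.2500]
BᵀPA = [4.0000 62.0000; 0.5000 19.7500]
K = S⁻¹·BᵀPA = [0.1910 1.5284; -0.2687 0.8507]
A−BK = [0.1134 -0.0925; -1.0806 -1.6448]
AᵀP(A−BK) = [0.3701 0.9612; 0.9612 8.6896]
P' = Q + AᵀP(A−BK) = [5.3701 -0.5388; -0.5388 10.9396]
tr(P') = 16.3097

16.3097


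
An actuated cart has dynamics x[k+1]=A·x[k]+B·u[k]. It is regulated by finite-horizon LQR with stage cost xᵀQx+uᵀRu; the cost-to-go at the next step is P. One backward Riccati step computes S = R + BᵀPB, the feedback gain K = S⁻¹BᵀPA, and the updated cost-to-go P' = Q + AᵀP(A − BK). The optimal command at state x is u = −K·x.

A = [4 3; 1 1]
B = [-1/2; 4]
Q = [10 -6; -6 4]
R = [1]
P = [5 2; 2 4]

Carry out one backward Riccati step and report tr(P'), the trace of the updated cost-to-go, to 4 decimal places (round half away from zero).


134.4635

BᵀP = [5.5000 15.0000]
S = R + BᵀPB = [1] + [57.2500] = [58.2500]
BᵀPA = [37.0000 31.5000]
K = S⁻¹·BᵀPA = [0.6352 0.5408]
A−BK = [4.3176 3.2704; -1.5408 -1.1631]
AᵀP(A−BK) = [76.4979 57.9914; 57.9914 43.9657]
P' = Q + AᵀP(A−BK) = [86.4979 51.9914; 51.9914 47.9657]
tr(P') = 134.4635


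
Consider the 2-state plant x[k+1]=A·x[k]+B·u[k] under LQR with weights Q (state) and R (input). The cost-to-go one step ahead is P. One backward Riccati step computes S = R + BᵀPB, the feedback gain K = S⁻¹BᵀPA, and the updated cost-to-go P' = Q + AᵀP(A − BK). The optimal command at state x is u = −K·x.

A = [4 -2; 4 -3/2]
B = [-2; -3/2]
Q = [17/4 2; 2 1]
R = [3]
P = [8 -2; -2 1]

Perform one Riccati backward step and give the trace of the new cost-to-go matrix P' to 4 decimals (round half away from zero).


BᵀP = [-13.0000 2.5000]
S = R + BᵀPB = [3] + [22.2500] = [25.2500]
BᵀPA = [-42.0000 22.2500]
K = S⁻¹·BᵀPA = [-1.6634 0.8812]
A−BK = [0.6733 -0.2376; 1.5050 -0.1782]
AᵀP(A−BK) = [10.1386 -4.9901; -4.9901 2.6436]
P' = Q + AᵀP(A−BK) = [14.3886 -2.9901; -2.9901 3.6436]
tr(P') = 18.0322

18.0322


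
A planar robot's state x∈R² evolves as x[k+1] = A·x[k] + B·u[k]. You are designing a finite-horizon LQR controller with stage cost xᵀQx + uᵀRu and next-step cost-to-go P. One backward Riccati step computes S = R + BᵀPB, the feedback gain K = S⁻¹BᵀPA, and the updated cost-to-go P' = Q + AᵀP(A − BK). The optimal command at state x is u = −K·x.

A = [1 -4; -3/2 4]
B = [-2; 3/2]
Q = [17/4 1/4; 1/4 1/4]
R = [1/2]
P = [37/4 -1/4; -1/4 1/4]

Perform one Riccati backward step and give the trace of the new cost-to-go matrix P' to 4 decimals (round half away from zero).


BᵀP = [-18.8750 0.8750]
S = R + BᵀPB = [1/2] + [39.0625] = [39.5625]
BᵀPA = [-20.1875 79.0000]
K = S⁻¹·BᵀPA = [-0.5103 1.9968]
A−BK = [-0.0205 -0.0063; -0.7346 1.0047]
AᵀP(A−BK) = [0.2615 -0.6888; -0.6888 2.2496]
P' = Q + AᵀP(A−BK) = [4.5115 -0.4388; -0.4388 2.4996]
tr(P') = 7.0111

7.0111


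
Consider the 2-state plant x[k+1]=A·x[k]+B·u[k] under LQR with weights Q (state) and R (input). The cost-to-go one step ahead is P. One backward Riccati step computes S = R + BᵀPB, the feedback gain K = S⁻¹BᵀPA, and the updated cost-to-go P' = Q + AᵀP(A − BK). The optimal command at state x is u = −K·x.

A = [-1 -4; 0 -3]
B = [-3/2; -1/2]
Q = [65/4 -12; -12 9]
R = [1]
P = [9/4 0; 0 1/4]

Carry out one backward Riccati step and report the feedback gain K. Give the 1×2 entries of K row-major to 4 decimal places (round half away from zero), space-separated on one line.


0.5510 2.2653

BᵀP = [-3.3750 -0.1250]
S = R + BᵀPB = [1] + [5.1250] = [6.1250]
BᵀPA = [3.3750 13.8750]
K = S⁻¹·BᵀPA = [0.5510 2.2653]
A−BK = [-0.1735 -0.6020; 0.2755 -1.8673]
AᵀP(A−BK) = [0.3903 1.3546; 1.3546 6.8189]
P' = Q + AᵀP(A−BK) = [16.6403 -10.6454; -10.6454 15.8189]
tr(P') = 32.4592


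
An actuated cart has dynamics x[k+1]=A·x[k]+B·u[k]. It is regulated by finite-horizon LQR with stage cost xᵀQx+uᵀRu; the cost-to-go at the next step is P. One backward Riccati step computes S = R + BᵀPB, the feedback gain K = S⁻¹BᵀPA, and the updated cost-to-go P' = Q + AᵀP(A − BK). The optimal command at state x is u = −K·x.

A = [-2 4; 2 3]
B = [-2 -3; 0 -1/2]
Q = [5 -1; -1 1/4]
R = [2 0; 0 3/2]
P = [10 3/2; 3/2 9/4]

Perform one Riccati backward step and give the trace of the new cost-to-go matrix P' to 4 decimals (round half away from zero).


28.3254

BᵀP = [-20.0000 -3.0000; -30.7500 -5.6250]
S = R + BᵀPB = [2 0; 0 3/2] + [40.0000 61.5000; 61.5000 95.0625] = [42.0000 61.5000; 61.5000 96.5625]
BᵀPA = [34.0000 -89.0000; 50.2500 -139.8750]
K = S⁻¹·BᵀPA = [0.7051 0.0302; 0.0713 -1.4678]
A−BK = [-0.3759 -0.3429; 2.0357 2.2661]
AᵀP(A−BK) = [9.4431 9.2291; 9.2291 13.6324]
P' = Q + AᵀP(A−BK) = [14.4431 8.2291; 8.2291 13.8824]
tr(P') = 28.3254


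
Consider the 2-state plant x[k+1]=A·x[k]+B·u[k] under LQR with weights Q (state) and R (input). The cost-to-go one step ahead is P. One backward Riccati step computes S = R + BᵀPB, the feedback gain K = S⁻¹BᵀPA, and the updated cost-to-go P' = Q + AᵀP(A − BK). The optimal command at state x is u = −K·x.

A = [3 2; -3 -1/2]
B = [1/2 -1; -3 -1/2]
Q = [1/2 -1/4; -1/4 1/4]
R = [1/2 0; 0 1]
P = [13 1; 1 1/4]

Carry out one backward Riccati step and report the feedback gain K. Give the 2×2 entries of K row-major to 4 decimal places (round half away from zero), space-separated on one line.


BᵀP = [3.5000 -0.2500; -13.5000 -1.1250]
S = R + BᵀPB = [1/2 0; 0 1] + [2.5000 -3.3750; -3.3750 14.0625] = [3.0000 -3.3750; -3.3750 15.0625]
BᵀPA = [11.2500 7.1250; -37.1250 -26.4375]
K = S⁻¹·BᵀPA = [1.3065 0.5354; -2.1720 -1.6352]
A−BK = [0.1748 0.0971; -0.1664 0.2885]
AᵀP(A−BK) = [5.9168 4.1442; 4.1442 3.0166]
P' = Q + AᵀP(A−BK) = [6.4168 3.8942; 3.8942 3.2666]
tr(P') = 9.6834

1.3065 0.5354 -2.1720 -1.6352


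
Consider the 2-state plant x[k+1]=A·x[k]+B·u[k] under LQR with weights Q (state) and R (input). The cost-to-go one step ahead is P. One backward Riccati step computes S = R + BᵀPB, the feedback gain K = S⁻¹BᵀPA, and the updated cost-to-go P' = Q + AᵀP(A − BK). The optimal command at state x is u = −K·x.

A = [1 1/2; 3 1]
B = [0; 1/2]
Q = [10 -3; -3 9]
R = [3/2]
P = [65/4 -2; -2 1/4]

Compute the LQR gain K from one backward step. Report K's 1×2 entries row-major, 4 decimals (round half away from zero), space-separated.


BᵀP = [-1.0000 0.1250]
S = R + BᵀPB = [3/2] + [0.0625] = [1.5625]
BᵀPA = [-0.6250 -0.3750]
K = S⁻¹·BᵀPA = [-0.4000 -0.2400]
A−BK = [1.0000 0.5000; 3.2000 1.1200]
AᵀP(A−BK) = [6.2500 3.7250; 3.7250 2.2225]
P' = Q + AᵀP(A−BK) = [16.2500 0.7250; 0.7250 11.2225]
tr(P') = 27.4725

-0.4000 -0.2400


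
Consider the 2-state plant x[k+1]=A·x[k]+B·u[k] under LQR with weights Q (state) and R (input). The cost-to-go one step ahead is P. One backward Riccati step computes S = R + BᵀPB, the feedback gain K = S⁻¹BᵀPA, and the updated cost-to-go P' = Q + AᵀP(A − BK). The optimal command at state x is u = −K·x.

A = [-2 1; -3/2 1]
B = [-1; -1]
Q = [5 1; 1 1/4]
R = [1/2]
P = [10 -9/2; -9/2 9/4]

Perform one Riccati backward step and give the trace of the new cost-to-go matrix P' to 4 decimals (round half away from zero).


8.2417

BᵀP = [-5.5000 2.2500]
S = R + BᵀPB = [1/2] + [3.2500] = [3.7500]
BᵀPA = [7.6250 -3.2500]
K = S⁻¹·BᵀPA = [2.0333 -0.8667]
A−BK = [0.0333 0.1333; 0.5333 0.1333]
AᵀP(A−BK) = [2.5583 -1.0167; -1.0167 0.4333]
P' = Q + AᵀP(A−BK) = [7.5583 -0.0167; -0.0167 0.6833]
tr(P') = 8.2417


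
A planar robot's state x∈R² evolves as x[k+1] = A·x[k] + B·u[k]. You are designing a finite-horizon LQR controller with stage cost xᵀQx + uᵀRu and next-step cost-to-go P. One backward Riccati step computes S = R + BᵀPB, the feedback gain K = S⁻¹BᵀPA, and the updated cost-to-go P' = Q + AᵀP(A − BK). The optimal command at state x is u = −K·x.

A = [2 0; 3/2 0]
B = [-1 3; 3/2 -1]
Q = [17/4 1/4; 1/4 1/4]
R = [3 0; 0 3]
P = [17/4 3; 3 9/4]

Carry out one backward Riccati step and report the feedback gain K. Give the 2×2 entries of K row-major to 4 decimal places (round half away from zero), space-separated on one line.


BᵀP = [0.2500 0.3750; 9.7500 6.7500]
S = R + BᵀPB = [3 0; 0 3] + [0.3125 0.3750; 0.3750 22.5000] = [3.3125 0.3750; 0.3750 25.5000]
BᵀPA = [1.0625 0.0000; 29.6250 0.0000]
K = S⁻¹·BᵀPA = [0.1895 0.0000; 1.1590 0.0000]
A−BK = [-1.2874 0.0000; 2.3747 0.0000]
AᵀP(A−BK) = [5.5264 0.0000; 0.0000 0.0000]
P' = Q + AᵀP(A−BK) = [9.7764 0.2500; 0.2500 0.2500]
tr(P') = 10.0264

0.1895 0.0000 1.1590 0.0000


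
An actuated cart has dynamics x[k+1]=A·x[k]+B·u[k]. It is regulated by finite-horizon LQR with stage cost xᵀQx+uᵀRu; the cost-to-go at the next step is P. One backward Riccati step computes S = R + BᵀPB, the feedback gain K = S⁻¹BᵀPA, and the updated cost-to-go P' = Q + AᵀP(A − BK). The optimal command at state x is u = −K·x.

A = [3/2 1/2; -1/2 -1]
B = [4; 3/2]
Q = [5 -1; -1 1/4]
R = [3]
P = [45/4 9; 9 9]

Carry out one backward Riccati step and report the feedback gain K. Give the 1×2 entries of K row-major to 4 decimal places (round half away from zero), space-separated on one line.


BᵀP = [58.5000 49.5000]
S = R + BᵀPB = [3] + [308.2500] = [311.2500]
BᵀPA = [63.0000 -20.2500]
K = S⁻¹·BᵀPA = [0.2024 -0.0651]
A−BK = [0.6904 0.7602; -0.8036 -0.9024]
AᵀP(A−BK) = [1.3107 1.2863; 1.2863 1.4950]
P' = Q + AᵀP(A−BK) = [6.3107 0.2863; 0.2863 1.7450]
tr(P') = 8.0557

0.2024 -0.0651


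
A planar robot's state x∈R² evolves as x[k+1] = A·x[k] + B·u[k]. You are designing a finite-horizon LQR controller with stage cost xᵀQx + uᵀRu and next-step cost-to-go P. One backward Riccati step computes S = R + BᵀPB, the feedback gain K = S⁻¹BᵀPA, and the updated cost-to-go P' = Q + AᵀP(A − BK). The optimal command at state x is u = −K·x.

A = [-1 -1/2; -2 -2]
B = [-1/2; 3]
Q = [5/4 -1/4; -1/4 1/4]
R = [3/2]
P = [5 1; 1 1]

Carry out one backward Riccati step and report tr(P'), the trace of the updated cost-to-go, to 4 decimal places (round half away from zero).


BᵀP = [0.5000 2.5000]
S = R + BᵀPB = [3/2] + [7.2500] = [8.7500]
BᵀPA = [-5.5000 -5.2500]
K = S⁻¹·BᵀPA = [-0.6286 -0.6000]
A−BK = [-1.3143 -0.8000; -0.1143 -0.2000]
AᵀP(A−BK) = [9.5429 6.2000; 6.2000 4.1000]
P' = Q + AᵀP(A−BK) = [10.7929 5.9500; 5.9500 4.3500]
tr(P') = 15.1429

15.1429


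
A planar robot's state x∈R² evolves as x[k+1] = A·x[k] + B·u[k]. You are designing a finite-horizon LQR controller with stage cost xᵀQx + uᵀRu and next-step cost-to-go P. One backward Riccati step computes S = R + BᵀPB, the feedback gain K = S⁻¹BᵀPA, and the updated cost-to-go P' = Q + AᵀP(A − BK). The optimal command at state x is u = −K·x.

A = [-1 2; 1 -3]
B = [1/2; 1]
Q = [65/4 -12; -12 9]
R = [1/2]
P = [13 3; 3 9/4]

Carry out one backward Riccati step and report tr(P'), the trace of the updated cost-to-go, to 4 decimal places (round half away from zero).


60.4028

BᵀP = [9.5000 3.7500]
S = R + BᵀPB = [1/2] + [8.5000] = [9.0000]
BᵀPA = [-5.7500 7.7500]
K = S⁻¹·BᵀPA = [-0.6389 0.8611]
A−BK = [-0.6806 1.5694; 1.6389 -3.8611]
AᵀP(A−BK) = [5.5764 -12.7986; -12.7986 29.5764]
P' = Q + AᵀP(A−BK) = [21.8264 -24.7986; -24.7986 38.5764]
tr(P') = 60.4028


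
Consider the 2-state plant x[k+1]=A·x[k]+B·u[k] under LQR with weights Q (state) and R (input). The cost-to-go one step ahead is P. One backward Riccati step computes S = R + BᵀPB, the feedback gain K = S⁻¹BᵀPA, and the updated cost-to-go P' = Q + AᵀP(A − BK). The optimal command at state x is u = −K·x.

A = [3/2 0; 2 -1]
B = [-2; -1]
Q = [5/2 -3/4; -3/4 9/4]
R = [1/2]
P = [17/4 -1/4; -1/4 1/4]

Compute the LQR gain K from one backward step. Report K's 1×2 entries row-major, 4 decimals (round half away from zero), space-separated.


-0.7090 -0.0149

BᵀP = [-8.2500 0.2500]
S = R + BᵀPB = [1/2] + [16.2500] = [16.7500]
BᵀPA = [-11.8750 -0.2500]
K = S⁻¹·BᵀPA = [-0.7090 -0.0149]
A−BK = [0.0821 -0.0299; 1.2910 -1.0149]
AᵀP(A−BK) = [0.6437 -0.3022; -0.3022 0.2463]
P' = Q + AᵀP(A−BK) = [3.1437 -1.0522; -1.0522 2.4963]
tr(P') = 5.6399


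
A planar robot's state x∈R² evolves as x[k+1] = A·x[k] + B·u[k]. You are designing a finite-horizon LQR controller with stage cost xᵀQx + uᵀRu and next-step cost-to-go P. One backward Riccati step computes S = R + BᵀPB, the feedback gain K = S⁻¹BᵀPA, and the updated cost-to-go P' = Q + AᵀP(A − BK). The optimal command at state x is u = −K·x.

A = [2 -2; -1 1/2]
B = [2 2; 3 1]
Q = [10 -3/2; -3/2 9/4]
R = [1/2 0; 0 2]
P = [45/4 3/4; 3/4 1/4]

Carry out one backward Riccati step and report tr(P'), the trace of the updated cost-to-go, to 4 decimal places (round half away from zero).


15.8350

BᵀP = [24.7500 2.2500; 23.2500 1.7500]
S = R + BᵀPB = [1/2 0; 0 2] + [56.2500 51.7500; 51.7500 48.2500] = [56.7500 51.7500; 51.7500 50.2500]
BᵀPA = [47.2500 -48.3750; 44.7500 -45.6250]
K = S⁻¹·BᵀPA = [0.3369 -0.4017; 0.5436 -0.4942]
A−BK = [0.2390 -0.2081; -2.5544 2.1994]
AᵀP(A−BK) = [2.0058 -1.7761; -1.7761 1.5792]
P' = Q + AᵀP(A−BK) = [12.0058 -3.2761; -3.2761 3.8292]
tr(P') = 15.8350


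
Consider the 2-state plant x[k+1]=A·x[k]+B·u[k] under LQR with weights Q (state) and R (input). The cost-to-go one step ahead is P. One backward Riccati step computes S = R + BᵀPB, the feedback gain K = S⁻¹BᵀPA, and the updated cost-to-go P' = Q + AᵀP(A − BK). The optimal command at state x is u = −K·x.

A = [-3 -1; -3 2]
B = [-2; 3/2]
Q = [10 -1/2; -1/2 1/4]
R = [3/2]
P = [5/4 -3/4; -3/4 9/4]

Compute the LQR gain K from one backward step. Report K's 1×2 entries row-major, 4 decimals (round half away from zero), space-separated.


-0.2335 0.8327

BᵀP = [-3.6250 4.8750]
S = R + BᵀPB = [3/2] + [14.5625] = [16.0625]
BᵀPA = [-3.7500 13.3750]
K = S⁻¹·BᵀPA = [-0.2335 0.8327]
A−BK = [-3.4669 0.6654; -2.6498 0.7510]
AᵀP(A−BK) = [17.1245 -4.3774; -4.3774 2.1128]
P' = Q + AᵀP(A−BK) = [27.1245 -4.8774; -4.8774 2.3628]
tr(P') = 29.4874


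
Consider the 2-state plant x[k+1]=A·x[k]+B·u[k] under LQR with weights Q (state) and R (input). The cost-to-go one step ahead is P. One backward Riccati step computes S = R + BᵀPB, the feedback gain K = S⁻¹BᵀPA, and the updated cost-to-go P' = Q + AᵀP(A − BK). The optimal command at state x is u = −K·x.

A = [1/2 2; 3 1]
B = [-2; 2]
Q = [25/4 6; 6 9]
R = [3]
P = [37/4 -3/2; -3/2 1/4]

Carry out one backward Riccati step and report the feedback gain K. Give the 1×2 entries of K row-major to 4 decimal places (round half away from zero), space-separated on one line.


-0.0047 -0.7453

BᵀP = [-21.5000 3.5000]
S = R + BᵀPB = [3] + [50.0000] = [53.0000]
BᵀPA = [-0.2500 -39.5000]
K = S⁻¹·BᵀPA = [-0.0047 -0.7453]
A−BK = [0.4906 0.5094; 3.0094 2.4906]
AᵀP(A−BK) = [0.0613 0.0637; 0.0637 1.8113]
P' = Q + AᵀP(A−BK) = [6.3113 6.0637; 6.0637 10.8113]
tr(P') = 17.1226


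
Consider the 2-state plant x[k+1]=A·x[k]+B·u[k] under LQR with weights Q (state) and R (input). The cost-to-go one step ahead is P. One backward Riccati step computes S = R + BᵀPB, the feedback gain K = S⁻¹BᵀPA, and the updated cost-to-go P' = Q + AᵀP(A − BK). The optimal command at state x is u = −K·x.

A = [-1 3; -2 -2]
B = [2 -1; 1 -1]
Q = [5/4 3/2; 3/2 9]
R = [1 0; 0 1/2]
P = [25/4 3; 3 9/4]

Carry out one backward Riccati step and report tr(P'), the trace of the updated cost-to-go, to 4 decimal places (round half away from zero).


BᵀP = [15.5000 8.2500; -9.2500 -5.2500]
S = R + BᵀPB = [1 0; 0 1/2] + [39.2500 -23.7500; -23.7500 14.5000] = [40.2500 -23.7500; -23.7500 15.0000]
BᵀPA = [-32.0000 30.0000; 19.7500 -17.2500]
K = S⁻¹·BᵀPA = [-0.2756 1.0157; 0.8803 0.4583]
A−BK = [0.4315 1.4268; -0.8441 -2.5575]
AᵀP(A−BK) = [1.0449 1.7031; 1.7031 6.6827]
P' = Q + AᵀP(A−BK) = [2.2949 3.2031; 3.2031 15.6827]
tr(P') = 17.9776

17.9776


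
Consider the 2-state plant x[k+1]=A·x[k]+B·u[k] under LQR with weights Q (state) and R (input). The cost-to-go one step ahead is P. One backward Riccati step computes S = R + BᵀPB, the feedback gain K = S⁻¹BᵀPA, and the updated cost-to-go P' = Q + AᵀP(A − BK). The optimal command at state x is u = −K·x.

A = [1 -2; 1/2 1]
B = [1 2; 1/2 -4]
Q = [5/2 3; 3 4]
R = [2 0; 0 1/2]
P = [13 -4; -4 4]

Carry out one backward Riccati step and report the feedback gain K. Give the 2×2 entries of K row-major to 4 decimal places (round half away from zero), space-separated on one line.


0.7148 -0.8626 0.0474 -0.4550

BᵀP = [11.0000 -2.0000; 42.0000 -24.0000]
S = R + BᵀPB = [2 0; 0 1/2] + [10.0000 30.0000; 30.0000 180.0000] = [12.0000 30.0000; 30.0000 180.5000]
BᵀPA = [10.0000 -24.0000; 30.0000 -108.0000]
K = S⁻¹·BᵀPA = [0.7148 -0.8626; 0.0474 -0.4550]
A−BK = [0.1904 -0.2275; 0.3321 -0.3886]
AᵀP(A−BK) = [1.4297 -1.7251; -1.7251 2.1611]
P' = Q + AᵀP(A−BK) = [3.9297 1.2749; 1.2749 6.1611]
tr(P') = 10.0908


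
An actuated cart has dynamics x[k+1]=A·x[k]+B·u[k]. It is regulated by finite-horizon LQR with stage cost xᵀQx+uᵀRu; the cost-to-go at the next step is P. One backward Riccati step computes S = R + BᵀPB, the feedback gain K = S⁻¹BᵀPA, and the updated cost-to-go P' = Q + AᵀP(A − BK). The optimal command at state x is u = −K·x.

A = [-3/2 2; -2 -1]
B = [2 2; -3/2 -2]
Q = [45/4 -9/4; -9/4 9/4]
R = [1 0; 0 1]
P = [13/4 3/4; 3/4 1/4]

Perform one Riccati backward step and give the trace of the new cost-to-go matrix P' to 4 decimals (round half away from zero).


16.0299

BᵀP = [5.3750 1.1250; 5.0000 1.0000]
S = R + BᵀPB = [1 0; 0 1] + [9.0625 8.5000; 8.5000 8.0000] = [10.0625 8.5000; 8.5000 9.0000]
BᵀPA = [-10.3125 9.6250; -9.5000 9.0000]
K = S⁻¹·BᵀPA = [-0.6587 0.5529; -0.4334 0.4778]
A−BK = [0.6843 -0.0614; -3.8549 0.7850]
AᵀP(A−BK) = [1.9019 -0.8840; -0.8840 0.6280]
P' = Q + AᵀP(A−BK) = [13.1519 -3.1340; -3.1340 2.8780]
tr(P') = 16.0299


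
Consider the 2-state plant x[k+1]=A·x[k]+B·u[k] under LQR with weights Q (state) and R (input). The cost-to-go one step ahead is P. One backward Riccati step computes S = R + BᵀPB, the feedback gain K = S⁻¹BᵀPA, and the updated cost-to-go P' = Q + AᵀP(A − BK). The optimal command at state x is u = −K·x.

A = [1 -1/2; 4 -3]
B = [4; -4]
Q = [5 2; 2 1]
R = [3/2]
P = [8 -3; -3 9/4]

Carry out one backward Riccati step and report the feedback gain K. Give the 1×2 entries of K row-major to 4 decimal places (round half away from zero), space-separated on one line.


-0.1530 0.1568

BᵀP = [44.0000 -21.0000]
S = R + BᵀPB = [3/2] + [260.0000] = [261.5000]
BᵀPA = [-40.0000 41.0000]
K = S⁻¹·BᵀPA = [-0.1530 0.1568]
A−BK = [1.6119 -1.1272; 3.3881 -2.3728]
AᵀP(A−BK) = [13.8815 -9.7285; -9.7285 6.8217]
P' = Q + AᵀP(A−BK) = [18.8815 -7.7285; -7.7285 7.8217]
tr(P') = 26.7032


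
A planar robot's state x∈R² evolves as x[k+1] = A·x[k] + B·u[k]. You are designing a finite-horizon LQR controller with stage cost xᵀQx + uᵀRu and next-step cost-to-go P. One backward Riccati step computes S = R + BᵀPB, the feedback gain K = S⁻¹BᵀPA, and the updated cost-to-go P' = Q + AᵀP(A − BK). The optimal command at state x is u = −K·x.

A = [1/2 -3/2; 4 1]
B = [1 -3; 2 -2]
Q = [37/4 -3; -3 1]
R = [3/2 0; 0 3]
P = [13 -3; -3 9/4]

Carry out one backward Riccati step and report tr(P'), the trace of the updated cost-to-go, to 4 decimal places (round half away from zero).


BᵀP = [7.0000 1.5000; -33.0000 4.5000]
S = R + BᵀPB = [3/2 0; 0 3] + [10.0000 -24.0000; -24.0000 90.0000] = [11.5000 -24.0000; -24.0000 93.0000]
BᵀPA = [9.5000 -9.0000; 1.5000 54.0000]
K = S⁻¹·BᵀPA = [1.8632 0.9301; 0.4970 0.8207]
A−BK = [0.1277 0.0319; 1.2675 0.7812]
AᵀP(A−BK) = [8.8040 5.6831; 5.6831 4.5547]
P' = Q + AᵀP(A−BK) = [18.0540 2.6831; 2.6831 5.5547]
tr(P') = 23.6087

23.6087


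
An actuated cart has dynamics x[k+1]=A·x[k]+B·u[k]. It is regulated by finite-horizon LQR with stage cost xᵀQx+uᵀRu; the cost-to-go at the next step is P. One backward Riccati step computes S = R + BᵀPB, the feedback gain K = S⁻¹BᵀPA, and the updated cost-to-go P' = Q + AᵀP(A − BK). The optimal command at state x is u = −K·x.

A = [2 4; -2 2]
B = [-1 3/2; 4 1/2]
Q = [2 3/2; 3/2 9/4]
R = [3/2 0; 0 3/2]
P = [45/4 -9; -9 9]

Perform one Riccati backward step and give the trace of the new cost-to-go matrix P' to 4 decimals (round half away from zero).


14.0531

BᵀP = [-47.2500 45.0000; 12.3750 -9.0000]
S = R + BᵀPB = [3/2 0; 0 3/2] + [227.2500 -48.3750; -48.3750 14.0625] = [228.7500 -48.3750; -48.3750 15.5625]
BᵀPA = [-184.5000 -99.0000; 42.7500 31.5000]
K = S⁻¹·BᵀPA = [-0.6585 -0.0138; 0.7000 1.9811]
A−BK = [0.2914 1.0145; 0.2841 1.0648]
AᵀP(A−BK) = [1.5771 2.7558; 2.7558 8.2260]
P' = Q + AᵀP(A−BK) = [3.5771 4.2558; 4.2558 10.4760]
tr(P') = 14.0531


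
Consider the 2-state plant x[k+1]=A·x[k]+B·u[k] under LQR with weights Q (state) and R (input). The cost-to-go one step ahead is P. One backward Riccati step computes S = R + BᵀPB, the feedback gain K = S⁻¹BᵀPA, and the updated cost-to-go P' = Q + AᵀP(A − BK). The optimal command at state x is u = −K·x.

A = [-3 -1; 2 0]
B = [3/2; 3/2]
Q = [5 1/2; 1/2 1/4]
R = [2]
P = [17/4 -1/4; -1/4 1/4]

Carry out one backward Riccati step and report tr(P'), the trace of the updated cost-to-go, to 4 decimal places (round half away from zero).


BᵀP = [6.0000 0.0000]
S = R + BᵀPB = [2] + [9.0000] = [11.0000]
BᵀPA = [-18.0000 -6.0000]
K = S⁻¹·BᵀPA = [-1.6364 -0.5455]
A−BK = [-0.5455 -0.1818; 4.4545 0.8182]
AᵀP(A−BK) = [12.7955 3.4318; 3.4318 0.9773]
P' = Q + AᵀP(A−BK) = [17.7955 3.9318; 3.9318 1.2273]
tr(P') = 19.0227

19.0227


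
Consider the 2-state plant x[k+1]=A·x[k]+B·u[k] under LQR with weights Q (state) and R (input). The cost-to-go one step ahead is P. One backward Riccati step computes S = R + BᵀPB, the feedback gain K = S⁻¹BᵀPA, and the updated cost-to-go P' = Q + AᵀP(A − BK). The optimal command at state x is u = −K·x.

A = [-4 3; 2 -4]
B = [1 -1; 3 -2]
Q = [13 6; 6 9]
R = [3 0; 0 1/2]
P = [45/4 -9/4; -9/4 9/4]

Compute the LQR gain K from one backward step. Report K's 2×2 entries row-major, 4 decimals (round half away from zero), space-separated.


BᵀP = [4.5000 4.5000; -6.7500 -2.2500]
S = R + BᵀPB = [3 0; 0 1/2] + [18.0000 -13.5000; -13.5000 11.2500] = [21.0000 -13.5000; -13.5000 11.7500]
BᵀPA = [-9.0000 -4.5000; 22.5000 -11.2500]
K = S⁻¹·BᵀPA = [3.0698 -3.1744; 5.4419 -4.6047]
A−BK = [-1.6279 1.5698; 3.6744 -3.6860]
AᵀP(A−BK) = [130.1860 -127.4651; -127.4651 125.1628]
P' = Q + AᵀP(A−BK) = [143.1860 -121.4651; -121.4651 134.1628]
tr(P') = 277.3488

3.0698 -3.1744 5.4419 -4.6047


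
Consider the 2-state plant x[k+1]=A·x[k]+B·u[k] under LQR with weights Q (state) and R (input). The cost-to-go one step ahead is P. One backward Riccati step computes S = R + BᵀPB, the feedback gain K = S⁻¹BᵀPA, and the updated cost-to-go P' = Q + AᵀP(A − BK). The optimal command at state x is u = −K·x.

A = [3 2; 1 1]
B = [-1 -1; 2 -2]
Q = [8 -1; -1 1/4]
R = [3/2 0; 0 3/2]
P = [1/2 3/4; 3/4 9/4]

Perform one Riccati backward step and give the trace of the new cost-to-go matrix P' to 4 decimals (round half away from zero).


BᵀP = [1.0000 3.7500; -2.0000 -5.2500]
S = R + BᵀPB = [3/2 0; 0 3/2] + [6.5000 -8.5000; -8.5000 12.5000] = [8.0000 -8.5000; -8.5000 14.0000]
BᵀPA = [6.7500 5.7500; -11.2500 -9.2500]
K = S⁻¹·BᵀPA = [-0.0283 0.0472; -0.8208 -0.6321]
A−BK = [2.1509 1.4151; -0.5849 -0.3585]
AᵀP(A−BK) = [2.2075 1.5708; 1.5708 1.1321]
P' = Q + AᵀP(A−BK) = [10.2075 0.5708; 0.5708 1.3821]
tr(P') = 11.5896

11.5896


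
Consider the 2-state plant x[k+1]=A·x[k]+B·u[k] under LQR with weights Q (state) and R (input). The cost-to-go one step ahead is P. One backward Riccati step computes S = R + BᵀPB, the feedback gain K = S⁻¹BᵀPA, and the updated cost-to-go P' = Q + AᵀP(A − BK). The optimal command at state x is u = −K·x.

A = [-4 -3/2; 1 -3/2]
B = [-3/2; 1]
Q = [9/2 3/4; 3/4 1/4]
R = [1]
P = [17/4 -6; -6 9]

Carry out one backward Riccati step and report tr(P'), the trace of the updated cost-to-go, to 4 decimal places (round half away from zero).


BᵀP = [-12.3750 18.0000]
S = R + BᵀPB = [1] + [36.5625] = [37.5625]
BᵀPA = [67.5000 -8.4375]
K = S⁻¹·BᵀPA = [1.7970 -0.2246]
A−BK = [-1.3045 -1.8369; -0.7970 -1.2754]
AᵀP(A−BK) = [3.7022 0.1622; 0.1622 0.9172]
P' = Q + AᵀP(A−BK) = [8.2022 0.9122; 0.9122 1.1672]
tr(P') = 9.3694

9.3694


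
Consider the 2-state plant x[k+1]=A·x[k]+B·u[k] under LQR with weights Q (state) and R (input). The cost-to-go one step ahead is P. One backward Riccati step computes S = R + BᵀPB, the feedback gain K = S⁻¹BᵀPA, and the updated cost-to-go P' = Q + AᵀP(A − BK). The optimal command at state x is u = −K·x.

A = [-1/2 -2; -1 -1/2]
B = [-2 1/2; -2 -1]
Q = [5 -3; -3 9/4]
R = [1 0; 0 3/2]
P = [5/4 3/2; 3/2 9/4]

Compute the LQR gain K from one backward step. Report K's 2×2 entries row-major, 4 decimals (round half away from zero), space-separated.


BᵀP = [-5.5000 -7.5000; -0.8750 -1.5000]
S = R + BᵀPB = [1 0; 0 3/2] + [26.0000 4.7500; 4.7500 1.0625] = [27.0000 4.7500; 4.7500 2.5625]
BᵀPA = [10.2500 14.7500; 1.9375 2.5000]
K = S⁻¹·BᵀPA = [0.3660 0.5560; 0.0777 -0.0550]
A−BK = [0.1930 -0.8606; -0.1903 0.5570]
AᵀP(A−BK) = [0.1609 0.1578; 0.1578 0.4994]
P' = Q + AᵀP(A−BK) = [5.1609 -2.8422; -2.8422 2.7494]
tr(P') = 7.9103

0.3660 0.5560 0.0777 -0.0550


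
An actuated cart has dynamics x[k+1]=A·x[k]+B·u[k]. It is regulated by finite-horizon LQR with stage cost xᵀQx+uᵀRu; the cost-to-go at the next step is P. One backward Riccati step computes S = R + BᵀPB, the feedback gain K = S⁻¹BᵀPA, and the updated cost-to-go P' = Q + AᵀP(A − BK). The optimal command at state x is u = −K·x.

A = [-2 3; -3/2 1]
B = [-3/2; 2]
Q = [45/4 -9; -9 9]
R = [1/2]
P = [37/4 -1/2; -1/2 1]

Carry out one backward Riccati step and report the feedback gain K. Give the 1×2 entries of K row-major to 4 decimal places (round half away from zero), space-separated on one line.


0.9051 -1.4790

BᵀP = [-14.8750 2.7500]
S = R + BᵀPB = [1/2] + [27.8125] = [28.3125]
BᵀPA = [25.6250 -41.8750]
K = S⁻¹·BᵀPA = [0.9051 -1.4790]
A−BK = [-0.6424 0.7815; -3.3102 3.9581]
AᵀP(A−BK) = [13.0574 -15.8499; -15.8499 19.3157]
P' = Q + AᵀP(A−BK) = [24.3074 -24.8499; -24.8499 28.3157]
tr(P') = 52.6231


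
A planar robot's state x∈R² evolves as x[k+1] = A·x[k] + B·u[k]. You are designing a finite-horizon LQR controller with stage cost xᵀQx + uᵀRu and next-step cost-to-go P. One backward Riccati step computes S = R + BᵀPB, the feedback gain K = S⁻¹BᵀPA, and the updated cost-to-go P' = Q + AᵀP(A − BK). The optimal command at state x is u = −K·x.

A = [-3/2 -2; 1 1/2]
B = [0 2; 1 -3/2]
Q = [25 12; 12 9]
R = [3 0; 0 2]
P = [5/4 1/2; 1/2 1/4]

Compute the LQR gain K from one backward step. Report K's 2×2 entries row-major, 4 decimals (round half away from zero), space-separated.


-0.0714 -0.1385 -0.4286 -0.6797

BᵀP = [0.5000 0.2500; 1.7500 0.6250]
S = R + BᵀPB = [3 0; 0 2] + [0.2500 0.6250; 0.6250 2.5625] = [3.2500 0.6250; 0.6250 4.5625]
BᵀPA = [-0.5000 -0.8750; -2.0000 -3.1875]
K = S⁻¹·BᵀPA = [-0.0714 -0.1385; -0.4286 -0.6797]
A−BK = [-0.6429 -0.6407; 0.4286 -0.3810]
AᵀP(A−BK) = [0.6696 1.0714; 1.0714 1.7749]
P' = Q + AᵀP(A−BK) = [25.6696 13.0714; 13.0714 10.7749]
tr(P') = 36.4445


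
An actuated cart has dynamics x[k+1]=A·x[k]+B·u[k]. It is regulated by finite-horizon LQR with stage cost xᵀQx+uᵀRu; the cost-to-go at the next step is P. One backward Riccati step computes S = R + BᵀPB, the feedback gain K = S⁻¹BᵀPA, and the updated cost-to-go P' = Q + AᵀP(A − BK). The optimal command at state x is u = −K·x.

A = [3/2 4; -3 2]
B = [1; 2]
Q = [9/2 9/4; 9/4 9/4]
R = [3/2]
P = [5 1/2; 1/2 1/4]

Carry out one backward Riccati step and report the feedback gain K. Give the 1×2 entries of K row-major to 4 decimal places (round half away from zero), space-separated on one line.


0.6316 2.7368

BᵀP = [6.0000 1.0000]
S = R + BᵀPB = [3/2] + [8.0000] = [9.5000]
BᵀPA = [6.0000 26.0000]
K = S⁻¹·BᵀPA = [0.6316 2.7368]
A−BK = [0.8684 1.2632; -4.2632 -3.4737]
AᵀP(A−BK) = [5.2105 7.5789; 7.5789 17.8421]
P' = Q + AᵀP(A−BK) = [9.7105 9.8289; 9.8289 20.0921]
tr(P') = 29.8026


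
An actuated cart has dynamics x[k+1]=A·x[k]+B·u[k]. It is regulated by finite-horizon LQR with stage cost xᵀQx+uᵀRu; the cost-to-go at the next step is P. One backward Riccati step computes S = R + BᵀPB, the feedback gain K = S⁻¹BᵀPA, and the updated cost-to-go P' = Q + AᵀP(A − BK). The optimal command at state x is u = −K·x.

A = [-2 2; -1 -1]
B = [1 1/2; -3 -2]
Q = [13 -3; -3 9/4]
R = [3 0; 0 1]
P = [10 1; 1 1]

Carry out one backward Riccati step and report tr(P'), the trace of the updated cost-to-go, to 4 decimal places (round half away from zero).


71.6122

BᵀP = [7.0000 -2.0000; 3.0000 -1.5000]
S = R + BᵀPB = [3 0; 0 1] + [13.0000 7.5000; 7.5000 4.5000] = [16.0000 7.5000; 7.5000 5.5000]
BᵀPA = [-12.0000 16.0000; -4.5000 7.5000]
K = S⁻¹·BᵀPA = [-1.0157 1.0000; 0.5669 0.0000]
A−BK = [-1.2677 1.0000; -2.9134 2.0000]
AᵀP(A−BK) = [35.3622 -27.0000; -27.0000 21.0000]
P' = Q + AᵀP(A−BK) = [48.3622 -30.0000; -30.0000 23.2500]
tr(P') = 71.6122


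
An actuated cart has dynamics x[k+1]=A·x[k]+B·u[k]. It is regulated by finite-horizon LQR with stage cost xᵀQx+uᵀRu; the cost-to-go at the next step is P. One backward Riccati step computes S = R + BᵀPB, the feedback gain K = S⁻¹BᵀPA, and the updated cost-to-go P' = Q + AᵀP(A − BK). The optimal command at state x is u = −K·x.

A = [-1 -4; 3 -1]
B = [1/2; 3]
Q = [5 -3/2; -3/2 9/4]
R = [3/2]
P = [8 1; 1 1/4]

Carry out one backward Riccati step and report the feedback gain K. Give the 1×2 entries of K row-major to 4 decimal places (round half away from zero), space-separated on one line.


-0.3714 -3.3429

BᵀP = [7.0000 1.2500]
S = R + BᵀPB = [3/2] + [7.2500] = [8.7500]
BᵀPA = [-3.2500 -29.2500]
K = S⁻¹·BᵀPA = [-0.3714 -3.3429]
A−BK = [-0.8143 -2.3286; 4.1143 9.0286]
AᵀP(A−BK) = [3.0429 9.3857; 9.3857 38.4714]
P' = Q + AᵀP(A−BK) = [8.0429 7.8857; 7.8857 40.7214]
tr(P') = 48.7643


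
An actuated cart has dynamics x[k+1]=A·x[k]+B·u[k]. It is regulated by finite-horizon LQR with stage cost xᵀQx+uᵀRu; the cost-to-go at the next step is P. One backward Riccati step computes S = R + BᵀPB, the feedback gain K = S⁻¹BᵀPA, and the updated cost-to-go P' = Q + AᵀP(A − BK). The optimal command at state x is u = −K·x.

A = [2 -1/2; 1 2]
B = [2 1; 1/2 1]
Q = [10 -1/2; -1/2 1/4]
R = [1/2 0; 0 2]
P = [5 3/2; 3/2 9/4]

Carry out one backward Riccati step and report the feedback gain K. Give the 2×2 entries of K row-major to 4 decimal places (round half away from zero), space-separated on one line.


BᵀP = [10.7500 4.1250; 6.5000 3.7500]
S = R + BᵀPB = [1/2 0; 0 2] + [23.5625 14.8750; 14.8750 10.2500] = [24.0625 14.8750; 14.8750 12.2500]
BᵀPA = [25.6250 2.8750; 16.7500 4.2500]
K = S⁻¹·BᵀPA = [0.8810 -0.3810; 0.2976 0.8095]
A−BK = [-0.0595 -0.5476; 0.2619 1.3810]
AᵀP(A−BK) = [0.6905 0.9524; 0.9524 4.9048]
P' = Q + AᵀP(A−BK) = [10.6905 0.4524; 0.4524 5.1548]
tr(P') = 15.8452

0.8810 -0.3810 0.2976 0.8095
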